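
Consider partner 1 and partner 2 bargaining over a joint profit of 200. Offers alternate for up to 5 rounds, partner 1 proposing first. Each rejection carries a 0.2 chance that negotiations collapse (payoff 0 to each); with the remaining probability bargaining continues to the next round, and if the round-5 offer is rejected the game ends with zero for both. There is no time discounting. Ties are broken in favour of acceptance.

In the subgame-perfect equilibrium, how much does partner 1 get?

147.52

Round 5 (partner 1 proposes): rejection yields 0 for partner 2; partner 1 offers 0 and keeps 200.
Round 4 (partner 2 proposes): rejecting gives partner 1 an expected 0.8 × 200 = 160. Partner 2 offers 160 and keeps 200 − 160 = 40.
Round 3 (partner 1 proposes): rejecting gives partner 2 an expected 0.8 × 40 = 32, so partner 1 offers 32, keeping 168.
Round 2 (partner 2 proposes): rejecting gives partner 1 an expected 0.8 × 168 = 134.4; partner 2 offers that and keeps 65.6.
Round 1 (partner 1 proposes): rejecting gives partner 2 an expected 0.8 × 65.6 = 52.48. Partner 1 offers 52.48 and keeps 200 − 52.48 = 147.52.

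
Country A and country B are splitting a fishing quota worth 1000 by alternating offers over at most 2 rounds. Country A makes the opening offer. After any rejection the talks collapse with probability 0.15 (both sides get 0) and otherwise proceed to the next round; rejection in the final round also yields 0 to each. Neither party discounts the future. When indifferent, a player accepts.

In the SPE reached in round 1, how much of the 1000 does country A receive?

Round 2 (country B proposes): country A will accept anything ≥ 0, so country B offers 0 and keeps 1000.
Round 1 (country A proposes): rejecting gives country B an expected 0.85 × 1000 = 850; country A offers that and keeps 150.

150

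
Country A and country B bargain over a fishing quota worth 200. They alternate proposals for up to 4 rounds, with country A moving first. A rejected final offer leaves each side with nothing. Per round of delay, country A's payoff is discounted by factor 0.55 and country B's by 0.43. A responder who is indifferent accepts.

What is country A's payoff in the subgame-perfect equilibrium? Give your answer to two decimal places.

Round 4 (country B proposes): country A will accept anything ≥ 0, so country B offers 0 and keeps 200.
Round 3 (country A proposes): country B can get 200 next round, worth 0.43 × 200 = 86 now, so country A offers 86, keeping 114.
Round 2 (country B proposes): country A can get 114 next round, worth 0.55 × 114 = 62.7 now, so country B offers 62.7, keeping 137.3.
Round 1 (country A proposes): country B can get 137.3 next round, worth 0.43 × 137.3 = 59.039 now, so country A offers 59.039, keeping 140.961.

140.96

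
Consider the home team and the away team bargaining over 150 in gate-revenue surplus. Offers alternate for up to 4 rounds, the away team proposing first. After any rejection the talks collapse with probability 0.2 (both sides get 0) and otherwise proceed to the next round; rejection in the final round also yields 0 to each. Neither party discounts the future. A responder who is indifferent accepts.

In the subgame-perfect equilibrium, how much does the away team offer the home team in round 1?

By backward induction:
Round 4 (the home team proposes): rejection yields 0 for the away team; the home team offers 0 and keeps 150.
Round 3 (the away team proposes): rejecting gives the home team an expected 0.8 × 150 = 120, so the away team offers 120, keeping 30.
Round 2 (the home team proposes): rejecting gives the away team an expected 0.8 × 30 = 24. The home team offers 24 and keeps 150 − 24 = 126.
Round 1 (the away team proposes): rejecting gives the home team an expected 0.8 × 126 = 100.8; the away team offers that and keeps 49.2.

100.8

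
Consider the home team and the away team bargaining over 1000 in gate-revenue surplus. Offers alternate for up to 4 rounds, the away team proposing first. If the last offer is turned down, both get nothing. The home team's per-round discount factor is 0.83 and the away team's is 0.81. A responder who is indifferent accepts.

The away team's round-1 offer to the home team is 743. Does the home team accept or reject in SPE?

Round 4 (the home team proposes): rejection yields 0 for the away team; the home team offers 0 and keeps 1000.
Round 3 (the away team proposes): the home team can get 1000 next round, worth 0.83 × 1000 = 830 now. The away team offers 830 and keeps 1000 − 830 = 170.
Round 2 (the home team proposes): the away team can get 170 next round, worth 0.81 × 170 = 137.7 now; the home team offers that and keeps 862.3.
So by rejecting in round 1, the home team gets 862.3 next round, worth 0.83 × 862.3 = 715.709 now.
Offer 743 ≥ 715.709, so the home team accepts.

Accept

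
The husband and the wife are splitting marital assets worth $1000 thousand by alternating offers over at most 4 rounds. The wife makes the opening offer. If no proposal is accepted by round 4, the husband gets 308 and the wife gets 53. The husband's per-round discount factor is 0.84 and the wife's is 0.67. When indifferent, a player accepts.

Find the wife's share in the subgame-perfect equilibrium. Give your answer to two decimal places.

Round 4 (the husband proposes): the wife gets 53 if talks fail, so the husband offers 53 and keeps 947.
Round 3 (the wife proposes): the husband can get 947 next round, worth 0.84 × 947 = 795.48 now; the wife offers that and keeps 204.52.
Round 2 (the husband proposes): the wife can get 204.52 next round, worth 0.67 × 204.52 = 137.0284 now, so the husband offers 137.0284, keeping 862.9716.
Round 1 (the wife proposes): the husband can get 862.9716 next round, worth 0.84 × 862.9716 = 724.896144 now. The wife offers 724.896144 and keeps 1000 − 724.896144 = 275.103856.

275.10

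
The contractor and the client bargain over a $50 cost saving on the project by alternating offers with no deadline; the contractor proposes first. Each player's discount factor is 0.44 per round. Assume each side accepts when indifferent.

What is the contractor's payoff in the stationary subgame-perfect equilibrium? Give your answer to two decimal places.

When the contractor proposes, the client accepts any offer worth at least 0.44 times what the client would get by proposing next round; and vice versa.
This gives x = 50 − 0.44y and y = 50 − 0.44x, where x and y are each side's share when it proposes.
Hence (1 − 0.44·0.44)x = 50(1 − 0.44), i.e. 0.8064·x = 28.
x ≈ 34.7222; the client's share is 50 − x ≈ 15.2778.

34.72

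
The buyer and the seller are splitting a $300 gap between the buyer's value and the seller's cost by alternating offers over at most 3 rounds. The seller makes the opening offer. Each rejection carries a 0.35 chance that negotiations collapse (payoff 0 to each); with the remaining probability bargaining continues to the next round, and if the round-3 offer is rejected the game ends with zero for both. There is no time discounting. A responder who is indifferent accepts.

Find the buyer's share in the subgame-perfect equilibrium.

68.25

Round 3 (the seller proposes): the buyer will accept anything ≥ 0, so the seller offers 0 and keeps 300.
Round 2 (the buyer proposes): rejecting gives the seller an expected 0.65 × 300 = 195. The buyer offers 195 and keeps 300 − 195 = 105.
Round 1 (the seller proposes): rejecting gives the buyer an expected 0.65 × 105 = 68.25. The seller offers 68.25 and keeps 300 − 68.25 = 231.75.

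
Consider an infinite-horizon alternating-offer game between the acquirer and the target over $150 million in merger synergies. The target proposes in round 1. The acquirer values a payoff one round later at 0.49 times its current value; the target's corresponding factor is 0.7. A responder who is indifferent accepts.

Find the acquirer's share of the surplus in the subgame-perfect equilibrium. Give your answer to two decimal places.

Let x be the target's share when the target proposes and y be the acquirer's share when the acquirer proposes.
The acquirer accepts iff offered ≥ 0.49·y, so x = 150 − 0.49y. Symmetrically y = 150 − 0.7x.
Substituting: x = 150 − 0.49(150 − 0.7x), giving x(1 − 0.7·0.49) = 150(1 − 0.49).
So x = 150 × 0.51 / 0.657 ≈ 116.4384, and the acquirer receives 150 − x ≈ 33.5616.

33.56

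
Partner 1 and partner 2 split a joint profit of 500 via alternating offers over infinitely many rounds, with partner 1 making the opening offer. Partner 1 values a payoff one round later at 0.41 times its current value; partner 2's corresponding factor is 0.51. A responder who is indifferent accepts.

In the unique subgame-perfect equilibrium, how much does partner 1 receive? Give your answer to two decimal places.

When partner 1 proposes, partner 2 accepts any offer worth at least 0.51 times what partner 2 would get by proposing next round; and vice versa.
This gives x = 500 − 0.51y and y = 500 − 0.41x, where x and y are each side's share when it proposes.
Hence (1 − 0.51·0.41)x = 500(1 − 0.51), i.e. 0.7909·x = 245.
x ≈ 309.7737; partner 2's share is 500 − x ≈ 190.2263.

309.77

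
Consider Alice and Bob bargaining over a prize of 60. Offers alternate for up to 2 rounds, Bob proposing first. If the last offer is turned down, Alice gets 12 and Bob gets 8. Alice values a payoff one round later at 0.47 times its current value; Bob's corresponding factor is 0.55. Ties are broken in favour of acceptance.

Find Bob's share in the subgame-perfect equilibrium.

Round 2 (Alice proposes): Bob gets 8 if talks fail, so Alice offers 8 and keeps 52.
Round 1 (Bob proposes): Alice can get 52 next round, worth 0.47 × 52 = 24.44 now, so Bob offers 24.44, keeping 35.56.

35.56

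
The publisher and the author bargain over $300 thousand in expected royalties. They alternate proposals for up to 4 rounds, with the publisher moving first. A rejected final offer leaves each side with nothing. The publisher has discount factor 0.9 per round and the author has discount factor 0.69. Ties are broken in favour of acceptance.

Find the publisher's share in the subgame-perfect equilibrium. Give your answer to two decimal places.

150.75

Round 4 (the author proposes): rejection yields 0 for the publisher; the author offers 0 and keeps 300.
Round 3 (the publisher proposes): the author can get 300 next round, worth 0.69 × 300 = 207 now. The publisher offers 207 and keeps 300 − 207 = 93.
Round 2 (the author proposes): the publisher can get 93 next round, worth 0.9 × 93 = 83.7 now, so the author offers 83.7, keeping 216.3.
Round 1 (the publisher proposes): the author can get 216.3 next round, worth 0.69 × 216.3 = 149.247 now; the publisher offers that and keeps 150.753.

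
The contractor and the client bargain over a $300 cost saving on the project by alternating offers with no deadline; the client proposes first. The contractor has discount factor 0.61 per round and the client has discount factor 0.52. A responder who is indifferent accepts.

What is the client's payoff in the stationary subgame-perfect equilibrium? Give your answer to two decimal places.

In a stationary SPE each proposer offers the other exactly their discounted continuation value.
If the client keeps x when proposing and the contractor keeps y when proposing, then x = 300 − 0.61y and y = 300 − 0.52x.
Solving: x = 300(1 − 0.61) / (1 − 0.52·0.61) = 117 / 0.6828 ≈ 171.3533.
The contractor gets 300 − 171.3533 ≈ 128.6467.

171.35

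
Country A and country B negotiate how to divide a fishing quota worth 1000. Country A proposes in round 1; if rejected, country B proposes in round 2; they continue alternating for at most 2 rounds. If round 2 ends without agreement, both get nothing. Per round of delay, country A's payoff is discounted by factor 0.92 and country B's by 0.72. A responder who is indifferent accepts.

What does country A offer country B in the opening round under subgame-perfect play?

720

Round 2 (country B proposes): rejection yields 0 for country A; country B offers 0 and keeps 1000.
Round 1 (country A proposes): country B can get 1000 next round, worth 0.72 × 1000 = 720 now, so country A offers 720, keeping 280.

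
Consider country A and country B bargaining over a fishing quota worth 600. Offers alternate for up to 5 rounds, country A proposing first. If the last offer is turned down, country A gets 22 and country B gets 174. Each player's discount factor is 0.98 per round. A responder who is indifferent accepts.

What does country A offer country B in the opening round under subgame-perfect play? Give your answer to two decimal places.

183.55

Round 5 (country A proposes): country B gets 174 if talks fail, so country A offers 174 and keeps 426.
Round 4 (country B proposes): country A can get 426 next round, worth 0.98 × 426 = 417.48 now. Country B offers 417.48 and keeps 600 − 417.48 = 182.52.
Round 3 (country A proposes): country B can get 182.52 next round, worth 0.98 × 182.52 = 178.8696 now, so country A offers 178.8696, keeping 421.1304.
Round 2 (country B proposes): country A can get 421.1304 next round, worth 0.98 × 421.1304 = 412.707792 now. Country B offers 412.707792 and keeps 600 − 412.707792 = 187.292208.
Round 1 (country A proposes): country B can get 187.292208 next round, worth 0.98 × 187.292208 = 183.54636384 now; country A offers that and keeps 416.45363616.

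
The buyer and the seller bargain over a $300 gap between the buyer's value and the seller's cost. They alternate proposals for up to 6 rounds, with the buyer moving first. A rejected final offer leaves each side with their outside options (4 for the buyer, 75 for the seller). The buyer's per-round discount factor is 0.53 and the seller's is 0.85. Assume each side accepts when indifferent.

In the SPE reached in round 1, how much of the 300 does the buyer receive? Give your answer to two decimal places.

Round 6 (the seller proposes): the buyer gets 4 if talks fail, so the seller offers 4 and keeps 296.
Round 5 (the buyer proposes): the seller can get 296 next round, worth 0.85 × 296 = 251.6 now, so the buyer offers 251.6, keeping 48.4.
Round 4 (the seller proposes): the buyer can get 48.4 next round, worth 0.53 × 48.4 = 25.652 now. The seller offers 25.652 and keeps 300 − 25.652 = 274.348.
Round 3 (the buyer proposes): the seller can get 274.348 next round, worth 0.85 × 274.348 = 233.1958 now, so the buyer offers 233.1958, keeping 66.8042.
Round 2 (the seller proposes): the buyer can get 66.8042 next round, worth 0.53 × 66.8042 = 35.406226 now; the seller offers that and keeps 264.593774.
Round 1 (the buyer proposes): the seller can get 264.593774 next round, worth 0.85 × 264.593774 = 224.9047079 now. The buyer offers 224.9047079 and keeps 300 − 224.9047079 = 75.0952921.

75.10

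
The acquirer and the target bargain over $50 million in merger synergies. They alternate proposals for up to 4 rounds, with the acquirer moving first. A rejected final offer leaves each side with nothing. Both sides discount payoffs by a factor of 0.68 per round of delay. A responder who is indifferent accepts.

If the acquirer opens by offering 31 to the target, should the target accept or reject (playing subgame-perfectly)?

Round 4 (the target proposes): rejection yields 0 for the acquirer; the target offers 0 and keeps 50.
Round 3 (the acquirer proposes): the target can get 50 next round, worth 0.68 × 50 = 34 now. The acquirer offers 34 and keeps 50 − 34 = 16.
Round 2 (the target proposes): the acquirer can get 16 next round, worth 0.68 × 16 = 10.88 now; the target offers that and keeps 39.12.
So by rejecting in round 1, the target gets 39.12 next round, worth 0.68 × 39.12 = 26.6016 now.
Offer 31 ≥ 26.6016, so the target accepts.

Accept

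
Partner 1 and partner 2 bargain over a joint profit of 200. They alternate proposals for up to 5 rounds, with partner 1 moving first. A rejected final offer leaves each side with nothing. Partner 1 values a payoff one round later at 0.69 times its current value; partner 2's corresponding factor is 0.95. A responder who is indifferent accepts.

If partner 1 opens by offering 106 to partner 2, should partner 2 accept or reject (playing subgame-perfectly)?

Round 5 (partner 1 proposes): partner 2 will accept anything ≥ 0, so partner 1 offers 0 and keeps 200.
Round 4 (partner 2 proposes): partner 1 can get 200 next round, worth 0.69 × 200 = 138 now. Partner 2 offers 138 and keeps 200 − 138 = 62.
Round 3 (partner 1 proposes): partner 2 can get 62 next round, worth 0.95 × 62 = 58.9 now. Partner 1 offers 58.9 and keeps 200 − 58.9 = 141.1.
Round 2 (partner 2 proposes): partner 1 can get 141.1 next round, worth 0.69 × 141.1 = 97.359 now. Partner 2 offers 97.359 and keeps 200 − 97.359 = 102.641.
So by rejecting in round 1, partner 2 gets 102.641 next round, worth 0.95 × 102.641 = 97.50895 now.
Offer 106 ≥ 97.50895, so partner 2 accepts.

Accept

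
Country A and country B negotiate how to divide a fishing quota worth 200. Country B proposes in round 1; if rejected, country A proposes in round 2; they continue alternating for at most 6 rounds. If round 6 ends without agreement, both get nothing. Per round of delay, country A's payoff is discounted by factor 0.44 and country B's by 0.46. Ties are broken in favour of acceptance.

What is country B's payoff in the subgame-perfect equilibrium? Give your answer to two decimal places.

139.26

Round 6 (country A proposes): rejection yields 0 for country B; country A offers 0 and keeps 200.
Round 5 (country B proposes): country A can get 200 next round, worth 0.44 × 200 = 88 now, so country B offers 88, keeping 112.
Round 4 (country A proposes): country B can get 112 next round, worth 0.46 × 112 = 51.52 now; country A offers that and keeps 148.48.
Round 3 (country B proposes): country A can get 148.48 next round, worth 0.44 × 148.48 = 65.3312 now. Country B offers 65.3312 and keeps 200 − 65.3312 = 134.6688.
Round 2 (country A proposes): country B can get 134.6688 next round, worth 0.46 × 134.6688 = 61.947648 now. Country A offers 61.947648 and keeps 200 − 61.947648 = 138.052352.
Round 1 (country B proposes): country A can get 138.052352 next round, worth 0.44 × 138.052352 = 60.74303488 now. Country B offers 60.74303488 and keeps 200 − 60.74303488 = 139.25696512.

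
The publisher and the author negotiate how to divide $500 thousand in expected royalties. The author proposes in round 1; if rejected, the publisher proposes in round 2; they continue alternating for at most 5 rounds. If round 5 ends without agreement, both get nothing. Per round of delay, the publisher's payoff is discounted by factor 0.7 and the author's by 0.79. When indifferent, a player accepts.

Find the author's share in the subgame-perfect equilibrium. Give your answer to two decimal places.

Work backward from the last round.
Round 5 (the author proposes): rejection yields 0 for the publisher; the author offers 0 and keeps 500.
Round 4 (the publisher proposes): the author can get 500 next round, worth 0.79 × 500 = 395 now; the publisher offers that and keeps 105.
Round 3 (the author proposes): the publisher can get 105 next round, worth 0.7 × 105 = 73.5 now, so the author offers 73.5, keeping 426.5.
Round 2 (the publisher proposes): the author can get 426.5 next round, worth 0.79 × 426.5 = 336.935 now; the publisher offers that and keeps 163.065.
Round 1 (the author proposes): the publisher can get 163.065 next round, worth 0.7 × 163.065 = 114.1455 now, so the author offers 114.1455, keeping 385.8545.

385.85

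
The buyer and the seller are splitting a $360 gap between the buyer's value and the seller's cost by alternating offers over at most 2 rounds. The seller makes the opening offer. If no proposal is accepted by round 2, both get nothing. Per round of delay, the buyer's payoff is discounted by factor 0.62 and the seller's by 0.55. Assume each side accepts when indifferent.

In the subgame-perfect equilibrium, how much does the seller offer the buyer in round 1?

223.2

By backward induction:
Round 2 (the buyer proposes): rejection yields 0 for the seller; the buyer offers 0 and keeps 360.
Round 1 (the seller proposes): the buyer can get 360 next round, worth 0.62 × 360 = 223.2 now; the seller offers that and keeps 136.8.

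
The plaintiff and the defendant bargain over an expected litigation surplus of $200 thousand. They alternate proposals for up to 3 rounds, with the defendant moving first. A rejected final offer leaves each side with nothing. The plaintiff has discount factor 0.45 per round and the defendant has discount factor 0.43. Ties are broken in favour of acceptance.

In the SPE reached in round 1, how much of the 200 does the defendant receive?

148.7

Round 3 (the defendant proposes): rejection yields 0 for the plaintiff; the defendant offers 0 and keeps 200.
Round 2 (the plaintiff proposes): the defendant can get 200 next round, worth 0.43 × 200 = 86 now. The plaintiff offers 86 and keeps 200 − 86 = 114.
Round 1 (the defendant proposes): the plaintiff can get 114 next round, worth 0.45 × 114 = 51.3 now. The defendant offers 51.3 and keeps 200 − 51.3 = 148.7.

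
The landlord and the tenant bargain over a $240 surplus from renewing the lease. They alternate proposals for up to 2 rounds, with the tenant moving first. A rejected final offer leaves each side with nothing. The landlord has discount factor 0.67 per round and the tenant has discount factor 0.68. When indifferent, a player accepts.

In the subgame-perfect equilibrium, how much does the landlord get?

Round 2 (the landlord proposes): rejection yields 0 for the tenant; the landlord offers 0 and keeps 240.
Round 1 (the tenant proposes): the landlord can get 240 next round, worth 0.67 × 240 = 160.8 now; the tenant offers that and keeps 79.2.

160.8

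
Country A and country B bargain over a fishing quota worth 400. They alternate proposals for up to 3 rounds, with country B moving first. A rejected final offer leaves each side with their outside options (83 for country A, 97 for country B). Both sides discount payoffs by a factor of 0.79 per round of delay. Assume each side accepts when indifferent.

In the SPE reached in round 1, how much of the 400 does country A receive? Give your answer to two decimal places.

118.16

Round 3 (country B proposes): country A gets 83 if talks fail, so country B offers 83 and keeps 317.
Round 2 (country A proposes): country B can get 317 next round, worth 0.79 × 317 = 250.43 now; country A offers that and keeps 149.57.
Round 1 (country B proposes): country A can get 149.57 next round, worth 0.79 × 149.57 = 118.1603 now; country B offers that and keeps 281.8397.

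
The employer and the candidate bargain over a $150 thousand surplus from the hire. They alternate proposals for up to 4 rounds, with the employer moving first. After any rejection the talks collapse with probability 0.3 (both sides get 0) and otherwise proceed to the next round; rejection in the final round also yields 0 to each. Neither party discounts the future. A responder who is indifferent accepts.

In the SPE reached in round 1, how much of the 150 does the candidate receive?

82.95

Round 4 (the candidate proposes): the employer will accept anything ≥ 0, so the candidate offers 0 and keeps 150.
Round 3 (the employer proposes): rejecting gives the candidate an expected 0.7 × 150 = 105, so the employer offers 105, keeping 45.
Round 2 (the candidate proposes): rejecting gives the employer an expected 0.7 × 45 = 31.5. The candidate offers 31.5 and keeps 150 − 31.5 = 118.5.
Round 1 (the employer proposes): rejecting gives the candidate an expected 0.7 × 118.5 = 82.95. The employer offers 82.95 and keeps 150 − 82.95 = 67.05.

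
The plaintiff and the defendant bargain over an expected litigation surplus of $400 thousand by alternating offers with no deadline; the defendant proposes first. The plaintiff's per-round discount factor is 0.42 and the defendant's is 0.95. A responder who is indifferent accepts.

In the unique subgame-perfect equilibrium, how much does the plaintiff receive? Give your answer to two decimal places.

In a stationary SPE each proposer offers the other exactly their discounted continuation value.
If the defendant keeps x when proposing and the plaintiff keeps y when proposing, then x = 400 − 0.42y and y = 400 − 0.95x.
Solving: x = 400(1 − 0.42) / (1 − 0.95·0.42) = 232 / 0.601 ≈ 386.0233.
The plaintiff gets 400 − 386.0233 ≈ 13.9767.

13.98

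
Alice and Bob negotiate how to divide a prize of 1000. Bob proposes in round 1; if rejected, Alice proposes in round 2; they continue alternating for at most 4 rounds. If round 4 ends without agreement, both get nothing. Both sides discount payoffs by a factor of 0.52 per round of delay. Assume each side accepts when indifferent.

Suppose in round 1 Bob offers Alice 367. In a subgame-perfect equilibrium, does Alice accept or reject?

Reject

Round 4 (Alice proposes): rejection yields 0 for Bob; Alice offers 0 and keeps 1000.
Round 3 (Bob proposes): Alice can get 1000 next round, worth 0.52 × 1000 = 520 now; Bob offers that and keeps 480.
Round 2 (Alice proposes): Bob can get 480 next round, worth 0.52 × 480 = 249.6 now; Alice offers that and keeps 750.4.
So by rejecting in round 1, Alice gets 750.4 next round, worth 0.52 × 750.4 = 390.208 now.
Offer 367 < 390.208, so Alice rejects.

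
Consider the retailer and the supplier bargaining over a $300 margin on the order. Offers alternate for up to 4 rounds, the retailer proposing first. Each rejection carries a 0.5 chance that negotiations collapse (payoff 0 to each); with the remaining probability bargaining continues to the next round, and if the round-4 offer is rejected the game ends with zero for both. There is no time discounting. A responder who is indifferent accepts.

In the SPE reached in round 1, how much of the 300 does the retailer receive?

Round 4 (the supplier proposes): the retailer will accept anything ≥ 0, so the supplier offers 0 and keeps 300.
Round 3 (the retailer proposes): rejecting gives the supplier an expected 0.5 × 300 = 150. The retailer offers 150 and keeps 300 − 150 = 150.
Round 2 (the supplier proposes): rejecting gives the retailer an expected 0.5 × 150 = 75, so the supplier offers 75, keeping 225.
Round 1 (the retailer proposes): rejecting gives the supplier an expected 0.5 × 225 = 112.5. The retailer offers 112.5 and keeps 300 − 112.5 = 187.5.

187.5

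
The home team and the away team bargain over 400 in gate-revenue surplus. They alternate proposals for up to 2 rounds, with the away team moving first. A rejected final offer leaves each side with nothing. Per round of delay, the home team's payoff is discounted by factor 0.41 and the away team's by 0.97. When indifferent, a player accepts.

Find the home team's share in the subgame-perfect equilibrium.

164

Round 2 (the home team proposes): the away team will accept anything ≥ 0, so the home team offers 0 and keeps 400.
Round 1 (the away team proposes): the home team can get 400 next round, worth 0.41 × 400 = 164 now, so the away team offers 164, keeping 236.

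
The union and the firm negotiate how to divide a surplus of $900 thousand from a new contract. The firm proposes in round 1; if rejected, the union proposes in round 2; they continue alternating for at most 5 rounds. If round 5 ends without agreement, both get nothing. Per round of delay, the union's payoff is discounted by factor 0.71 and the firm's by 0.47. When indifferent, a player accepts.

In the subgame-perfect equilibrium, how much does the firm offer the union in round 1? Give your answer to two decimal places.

Round 5 (the firm proposes): the union will accept anything ≥ 0, so the firm offers 0 and keeps 900.
Round 4 (the union proposes): the firm can get 900 next round, worth 0.47 × 900 = 423 now, so the union offers 423, keeping 477.
Round 3 (the firm proposes): the union can get 477 next round, worth 0.71 × 477 = 338.67 now; the firm offers that and keeps 561.33.
Round 2 (the union proposes): the firm can get 561.33 next round, worth 0.47 × 561.33 = 263.8251 now, so the union offers 263.8251, keeping 636.1749.
Round 1 (the firm proposes): the union can get 636.1749 next round, worth 0.71 × 636.1749 = 451.684179 now; the firm offers that and keeps 448.315821.

451.68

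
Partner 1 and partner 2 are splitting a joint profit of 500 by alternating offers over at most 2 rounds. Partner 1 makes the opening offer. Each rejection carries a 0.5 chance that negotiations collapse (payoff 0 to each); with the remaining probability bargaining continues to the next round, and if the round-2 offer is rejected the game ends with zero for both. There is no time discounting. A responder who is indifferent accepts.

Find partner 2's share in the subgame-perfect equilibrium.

250

Round 2 (partner 2 proposes): rejection yields 0 for partner 1; partner 2 offers 0 and keeps 500.
Round 1 (partner 1 proposes): rejecting gives partner 2 an expected 0.5 × 500 = 250. Partner 1 offers 250 and keeps 500 − 250 = 250.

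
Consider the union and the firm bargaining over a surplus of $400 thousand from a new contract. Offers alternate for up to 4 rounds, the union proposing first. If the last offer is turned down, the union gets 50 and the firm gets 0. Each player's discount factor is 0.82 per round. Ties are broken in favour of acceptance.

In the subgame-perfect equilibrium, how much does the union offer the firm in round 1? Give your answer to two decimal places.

252.02

Round 4 (the firm proposes): the union gets 50 if talks fail, so the firm offers 50 and keeps 350.
Round 3 (the union proposes): the firm can get 350 next round, worth 0.82 × 350 = 287 now, so the union offers 287, keeping 113.
Round 2 (the firm proposes): the union can get 113 next round, worth 0.82 × 113 = 92.66 now; the firm offers that and keeps 307.34.
Round 1 (the union proposes): the firm can get 307.34 next round, worth 0.82 × 307.34 = 252.0188 now, so the union offers 252.0188, keeping 147.9812.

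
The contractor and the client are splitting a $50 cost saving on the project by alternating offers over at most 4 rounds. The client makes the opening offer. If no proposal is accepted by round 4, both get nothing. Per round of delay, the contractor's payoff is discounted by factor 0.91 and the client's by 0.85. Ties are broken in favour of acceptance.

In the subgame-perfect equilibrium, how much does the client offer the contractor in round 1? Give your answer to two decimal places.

42.02

Round 4 (the contractor proposes): the client will accept anything ≥ 0, so the contractor offers 0 and keeps 50.
Round 3 (the client proposes): the contractor can get 50 next round, worth 0.91 × 50 = 45.5 now, so the client offers 45.5, keeping 4.5.
Round 2 (the contractor proposes): the client can get 4.5 next round, worth 0.85 × 4.5 = 3.825 now; the contractor offers that and keeps 46.175.
Round 1 (the client proposes): the contractor can get 46.175 next round, worth 0.91 × 46.175 = 42.01925 now, so the client offers 42.01925, keeping 7.98075.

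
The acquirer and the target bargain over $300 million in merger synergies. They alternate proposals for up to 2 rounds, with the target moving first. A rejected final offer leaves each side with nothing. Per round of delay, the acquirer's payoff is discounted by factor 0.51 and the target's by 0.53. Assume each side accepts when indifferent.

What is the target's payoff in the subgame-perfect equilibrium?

147

By backward induction:
Round 2 (the acquirer proposes): the target will accept anything ≥ 0, so the acquirer offers 0 and keeps 300.
Round 1 (the target proposes): the acquirer can get 300 next round, worth 0.51 × 300 = 153 now, so the target offers 153, keeping 147.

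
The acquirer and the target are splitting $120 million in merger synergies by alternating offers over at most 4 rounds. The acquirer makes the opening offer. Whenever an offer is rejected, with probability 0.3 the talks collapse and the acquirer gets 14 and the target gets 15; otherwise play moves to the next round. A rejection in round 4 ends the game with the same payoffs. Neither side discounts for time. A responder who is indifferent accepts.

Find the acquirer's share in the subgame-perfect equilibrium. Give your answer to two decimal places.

Round 4 (the target proposes): the acquirer gets 14 if talks fail, so the target offers 14 and keeps 106.
Round 3 (the acquirer proposes): rejecting gives the target an expected 0.7 × 106 + 0.3 × 15 = 78.7. The acquirer offers 78.7 and keeps 120 − 78.7 = 41.3.
Round 2 (the target proposes): rejecting gives the acquirer an expected 0.7 × 41.3 + 0.3 × 14 = 33.11; the target offers that and keeps 86.89.
Round 1 (the acquirer proposes): rejecting gives the target an expected 0.7 × 86.89 + 0.3 × 15 = 65.323; the acquirer offers that and keeps 54.677.

54.68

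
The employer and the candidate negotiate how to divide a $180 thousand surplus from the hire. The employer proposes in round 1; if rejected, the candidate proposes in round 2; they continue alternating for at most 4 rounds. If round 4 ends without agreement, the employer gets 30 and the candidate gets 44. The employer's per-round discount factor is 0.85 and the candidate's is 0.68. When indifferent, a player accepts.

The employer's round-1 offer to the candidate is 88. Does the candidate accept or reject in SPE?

Round 4 (the candidate proposes): the employer gets 30 if talks fail, so the candidate offers 30 and keeps 150.
Round 3 (the employer proposes): the candidate can get 150 next round, worth 0.68 × 150 = 102 now. The employer offers 102 and keeps 180 − 102 = 78.
Round 2 (the candidate proposes): the employer can get 78 next round, worth 0.85 × 78 = 66.3 now; the candidate offers that and keeps 113.7.
So by rejecting in round 1, the candidate gets 113.7 next round, worth 0.68 × 113.7 = 77.316 now.
Offer 88 ≥ 77.316, so the candidate accepts.

Accept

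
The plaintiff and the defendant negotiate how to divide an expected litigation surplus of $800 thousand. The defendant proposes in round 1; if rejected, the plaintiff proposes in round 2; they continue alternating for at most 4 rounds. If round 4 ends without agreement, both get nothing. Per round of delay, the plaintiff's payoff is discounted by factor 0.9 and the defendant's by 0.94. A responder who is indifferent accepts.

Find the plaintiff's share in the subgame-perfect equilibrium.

By backward induction:
Round 4 (the plaintiff proposes): rejection yields 0 for the defendant; the plaintiff offers 0 and keeps 800.
Round 3 (the defendant proposes): the plaintiff can get 800 next round, worth 0.9 × 800 = 720 now; the defendant offers that and keeps 80.
Round 2 (the plaintiff proposes): the defendant can get 80 next round, worth 0.94 × 80 = 75.2 now; the plaintiff offers that and keeps 724.8.
Round 1 (the defendant proposes): the plaintiff can get 724.8 next round, worth 0.9 × 724.8 = 652.32 now, so the defendant offers 652.32, keeping 147.68.

652.32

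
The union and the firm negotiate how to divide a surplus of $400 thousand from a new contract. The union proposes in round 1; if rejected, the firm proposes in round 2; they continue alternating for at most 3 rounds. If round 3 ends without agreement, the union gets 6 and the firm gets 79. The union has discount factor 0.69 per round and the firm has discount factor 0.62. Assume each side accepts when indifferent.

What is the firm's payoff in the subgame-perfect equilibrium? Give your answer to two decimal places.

Round 3 (the union proposes): the firm gets 79 if talks fail, so the union offers 79 and keeps 321.
Round 2 (the firm proposes): the union can get 321 next round, worth 0.69 × 321 = 221.49 now, so the firm offers 221.49, keeping 178.51.
Round 1 (the union proposes): the firm can get 178.51 next round, worth 0.62 × 178.51 = 110.6762 now. The union offers 110.6762 and keeps 400 − 110.6762 = 289.3238.

110.68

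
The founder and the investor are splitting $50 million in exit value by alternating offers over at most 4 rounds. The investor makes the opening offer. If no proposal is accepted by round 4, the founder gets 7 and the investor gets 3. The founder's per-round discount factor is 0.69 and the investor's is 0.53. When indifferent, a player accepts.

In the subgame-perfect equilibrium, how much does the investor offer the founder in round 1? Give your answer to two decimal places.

28.07

Solve by backward induction from round 4.
Round 4 (the founder proposes): the investor gets 3 if talks fail, so the founder offers 3 and keeps 47.
Round 3 (the investor proposes): the founder can get 47 next round, worth 0.69 × 47 = 32.43 now. The investor offers 32.43 and keeps 50 − 32.43 = 17.57.
Round 2 (the founder proposes): the investor can get 17.57 next round, worth 0.53 × 17.57 = 9.3121 now, so the founder offers 9.3121, keeping 40.6879.
Round 1 (the investor proposes): the founder can get 40.6879 next round, worth 0.69 × 40.6879 = 28.074651 now; the investor offers that and keeps 21.925349.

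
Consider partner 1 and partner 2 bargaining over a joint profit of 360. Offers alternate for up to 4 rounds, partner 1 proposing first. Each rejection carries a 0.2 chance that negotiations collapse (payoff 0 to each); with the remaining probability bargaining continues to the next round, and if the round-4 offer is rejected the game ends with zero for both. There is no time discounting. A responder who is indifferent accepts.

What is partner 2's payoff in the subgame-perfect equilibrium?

By backward induction:
Round 4 (partner 2 proposes): rejection yields 0 for partner 1; partner 2 offers 0 and keeps 360.
Round 3 (partner 1 proposes): rejecting gives partner 2 an expected 0.8 × 360 = 288; partner 1 offers that and keeps 72.
Round 2 (partner 2 proposes): rejecting gives partner 1 an expected 0.8 × 72 = 57.6; partner 2 offers that and keeps 302.4.
Round 1 (partner 1 proposes): rejecting gives partner 2 an expected 0.8 × 302.4 = 241.92, so partner 1 offers 241.92, keeping 118.08.

241.92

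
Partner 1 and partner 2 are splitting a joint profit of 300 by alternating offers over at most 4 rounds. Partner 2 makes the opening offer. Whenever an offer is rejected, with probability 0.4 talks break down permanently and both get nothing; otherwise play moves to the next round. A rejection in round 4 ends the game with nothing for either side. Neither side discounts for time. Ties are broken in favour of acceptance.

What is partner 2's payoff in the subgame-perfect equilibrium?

163.2

By backward induction:
Round 4 (partner 1 proposes): partner 2 will accept anything ≥ 0, so partner 1 offers 0 and keeps 300.
Round 3 (partner 2 proposes): rejecting gives partner 1 an expected 0.6 × 300 = 180; partner 2 offers that and keeps 120.
Round 2 (partner 1 proposes): rejecting gives partner 2 an expected 0.6 × 120 = 72, so partner 1 offers 72, keeping 228.
Round 1 (partner 2 proposes): rejecting gives partner 1 an expected 0.6 × 228 = 136.8; partner 2 offers that and keeps 163.2.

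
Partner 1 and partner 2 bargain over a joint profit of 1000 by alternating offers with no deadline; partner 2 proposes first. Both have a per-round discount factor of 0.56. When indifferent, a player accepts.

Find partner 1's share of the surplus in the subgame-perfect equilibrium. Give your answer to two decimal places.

When partner 2 proposes, partner 1 accepts any offer worth at least 0.56 times what partner 1 would get by proposing next round; and vice versa.
This gives x = 1000 − 0.56y and y = 1000 − 0.56x, where x and y are each side's share when it proposes.
Hence (1 − 0.56·0.56)x = 1000(1 − 0.56), i.e. 0.6864·x = 440.
x ≈ 641.0256; partner 1's share is 1000 − x ≈ 358.9744.

358.97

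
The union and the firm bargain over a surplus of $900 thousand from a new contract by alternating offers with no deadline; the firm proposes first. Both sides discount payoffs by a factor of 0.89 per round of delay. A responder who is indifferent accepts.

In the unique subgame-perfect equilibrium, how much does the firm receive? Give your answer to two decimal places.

476.19

When the firm proposes, the union accepts any offer worth at least 0.89 times what the union would get by proposing next round; and vice versa.
This gives x = 900 − 0.89y and y = 900 − 0.89x, where x and y are each side's share when it proposes.
Hence (1 − 0.89·0.89)x = 900(1 − 0.89), i.e. 0.2079·x = 99.
x ≈ 476.1905; the union's share is 900 − x ≈ 423.8095.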